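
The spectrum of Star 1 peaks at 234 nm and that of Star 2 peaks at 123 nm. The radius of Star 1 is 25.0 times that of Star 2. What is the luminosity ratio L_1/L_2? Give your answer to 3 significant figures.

Wien's law gives T ∝ 1/λ_max, so T_1/T_2 = λ_2/λ_1 = 123/234 = 0.5256.
Then L ∝ R²T⁴ gives L_1/L_2 = (25.0)² × (0.5256)⁴ = 625.0 × 0.07634 = 47.71.

47.7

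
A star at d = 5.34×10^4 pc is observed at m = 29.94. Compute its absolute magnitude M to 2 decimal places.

11.30

M = m − 5 log₁₀(d/10 pc) = 29.94 − 5 log₁₀(5.34×10^4/10)
  = 29.94 − 5 × 3.728 = 29.94 − 18.64 = 11.30.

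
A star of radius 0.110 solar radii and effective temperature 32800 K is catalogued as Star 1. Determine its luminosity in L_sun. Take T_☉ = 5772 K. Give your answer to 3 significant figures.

L/L_☉ = (R/R_☉)² (T/T_☉)⁴ = (0.110)² × (32800/5772)⁴
       = 0.01210 × (5.683)⁴ = 0.01210 × 1043 = 12.62.

12.6 L_sun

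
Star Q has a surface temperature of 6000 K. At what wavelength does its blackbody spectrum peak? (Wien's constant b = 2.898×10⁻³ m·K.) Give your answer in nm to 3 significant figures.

λ_max = b/T = 2.898×10⁻³ / 6000 = 4.83×10^-7 m = 483.0 nm.

483 nm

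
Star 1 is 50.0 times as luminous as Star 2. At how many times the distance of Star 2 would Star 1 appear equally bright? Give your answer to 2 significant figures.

7.1

Equal flux requires L_1/d_1² = L_2/d_2², so d_1/d_2 = √(L_1/L_2)
= √(50.0) = 7.071.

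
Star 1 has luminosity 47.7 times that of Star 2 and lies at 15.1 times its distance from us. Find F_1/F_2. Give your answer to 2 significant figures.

F = L/(4πd²), so F_1/F_2 = (L_1/L_2) / (d_1/d_2)²
= 47.7 / (15.1)² = 47.7 / 228.0 = 0.2092.

0.21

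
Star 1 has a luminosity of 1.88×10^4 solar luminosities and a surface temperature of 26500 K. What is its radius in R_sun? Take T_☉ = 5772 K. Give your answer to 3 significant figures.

R/R_☉ = √(L/L_☉) / (T/T_☉)² = √(1.88×10^4) / (4.591)²
       = 137.1 / 21.08 = 6.505.

6.50 R_sun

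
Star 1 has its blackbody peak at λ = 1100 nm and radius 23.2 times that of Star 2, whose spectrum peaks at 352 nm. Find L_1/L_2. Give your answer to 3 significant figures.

5.64

Wien's law gives T ∝ 1/λ_max, so T_1/T_2 = λ_2/λ_1 = 352/1100 = 0.3200.
Then L ∝ R²T⁴ gives L_1/L_2 = (23.2)² × (0.3200)⁴ = 538.2 × 0.01049 = 5.644.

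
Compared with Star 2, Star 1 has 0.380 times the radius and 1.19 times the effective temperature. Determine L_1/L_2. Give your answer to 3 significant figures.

From the Stefan–Boltzmann law, L ∝ R²T⁴, so
L_1/L_2 = (R_1/R_2)² (T_1/T_2)⁴ = (0.380)² × (1.19)⁴ = 0.1444 × 2.005 = 0.2896.

0.290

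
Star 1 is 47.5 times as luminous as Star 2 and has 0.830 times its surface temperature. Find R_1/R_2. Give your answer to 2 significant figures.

10

L ∝ R²T⁴ gives R ∝ √L / T², so
R_1/R_2 = √(47.5) / (0.830)² = 6.892 / 0.6889 = 10.00.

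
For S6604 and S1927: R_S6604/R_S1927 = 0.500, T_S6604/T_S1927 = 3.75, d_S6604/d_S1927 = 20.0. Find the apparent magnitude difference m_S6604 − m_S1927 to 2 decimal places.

L_S6604/L_S1927 = (0.500)²(3.75)⁴ = 49.44.
F_S6604/F_S1927 = (L_S6604/L_S1927)/(d_S6604/d_S1927)² = 49.44/400.0 = 0.1236.
m_S6604 − m_S1927 = −2.5 log₁₀(0.1236) = 2.27.

2.27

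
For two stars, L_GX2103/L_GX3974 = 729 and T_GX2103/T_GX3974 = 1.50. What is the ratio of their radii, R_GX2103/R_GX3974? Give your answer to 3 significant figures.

L ∝ R²T⁴ gives R ∝ √L / T², so
R_GX2103/R_GX3974 = √(729) / (1.50)² = 27.00 / 2.250 = 12.00.

12.0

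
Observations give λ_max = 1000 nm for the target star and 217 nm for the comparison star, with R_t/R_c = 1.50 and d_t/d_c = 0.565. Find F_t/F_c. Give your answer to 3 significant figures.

Wien's law: T_t/T_c = λ_c/λ_t = 217/1000 = 0.2170.
L_t/L_c = (R_t/R_c)²(T_t/T_c)⁴ = (1.50)²(0.2170)⁴ = 0.004989.
F_t/F_c = (L_t/L_c)/(d_t/d_c)² = 0.004989/(0.565)² = 0.01563.

0.0156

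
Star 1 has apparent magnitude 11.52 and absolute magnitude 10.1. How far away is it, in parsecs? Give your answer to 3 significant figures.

m − M = 5 log₁₀(d/10 pc)
11.52 − (10.1) = 1.42 = 5 log₁₀(d/10)
d = 10 × 10^(1.42/5) = 10 × 10^0.284 = 19.23 pc.

19.2 pc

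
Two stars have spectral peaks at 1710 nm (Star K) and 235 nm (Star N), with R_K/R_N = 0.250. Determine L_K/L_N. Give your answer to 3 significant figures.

2.23×10^-5

Wien's law gives T ∝ 1/λ_max, so T_K/T_N = λ_N/λ_K = 235/1710 = 0.1374.
Then L ∝ R²T⁴ gives L_K/L_N = (0.250)² × (0.1374)⁴ = 0.06250 × 3.567×10^-4 = 2.229×10^-5.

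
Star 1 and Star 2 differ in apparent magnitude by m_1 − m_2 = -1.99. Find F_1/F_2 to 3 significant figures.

6.25

F_1/F_2 = 10^(−(m_1 − m_2)/2.5) = 10^(1.99/2.5) = 10^0.796 = 6.252.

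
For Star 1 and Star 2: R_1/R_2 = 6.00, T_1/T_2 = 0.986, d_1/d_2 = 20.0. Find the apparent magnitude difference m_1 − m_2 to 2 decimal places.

2.68

L_1/L_2 = (6.00)²(0.986)⁴ = 34.03.
F_1/F_2 = (L_1/L_2)/(d_1/d_2)² = 34.03/400.0 = 0.08506.
m_1 − m_2 = −2.5 log₁₀(0.08506) = 2.68.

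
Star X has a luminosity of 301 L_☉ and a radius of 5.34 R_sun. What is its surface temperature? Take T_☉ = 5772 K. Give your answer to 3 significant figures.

1.04×10^4 K

T/T_☉ = (L/L_☉)^(1/4) / (R/R_☉)^(1/2)
T = 5772 × (301)^(1/4) / √(5.34) = 5772 × 4.165 / 2.311 = 1.040×10^4 K.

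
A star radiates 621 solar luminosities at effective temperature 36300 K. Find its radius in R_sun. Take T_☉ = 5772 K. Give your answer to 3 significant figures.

0.630 R_sun

R/R_☉ = √(L/L_☉) / (T/T_☉)² = √(621) / (6.289)²
       = 24.92 / 39.55 = 0.6301.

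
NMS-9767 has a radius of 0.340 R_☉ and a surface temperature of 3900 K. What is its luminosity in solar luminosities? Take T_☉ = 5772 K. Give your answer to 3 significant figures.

0.0241 solar luminosities

L/L_☉ = (R/R_☉)² (T/T_☉)⁴ = (0.340)² × (3900/5772)⁴
       = 0.1156 × (0.6757)⁴ = 0.1156 × 0.2084 = 0.02409.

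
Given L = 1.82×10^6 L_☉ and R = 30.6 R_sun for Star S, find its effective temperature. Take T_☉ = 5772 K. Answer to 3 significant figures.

3.83×10^4 K

T/T_☉ = (L/L_☉)^(1/4) / (R/R_☉)^(1/2)
T = 5772 × (1.82×10^6)^(1/4) / √(30.6) = 5772 × 36.73 / 5.532 = 3.833×10^4 K.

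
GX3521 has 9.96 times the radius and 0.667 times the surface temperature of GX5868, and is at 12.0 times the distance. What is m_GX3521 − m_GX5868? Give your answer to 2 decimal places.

2.16

L_GX3521/L_GX5868 = (9.96)²(0.667)⁴ = 19.63.
F_GX3521/F_GX5868 = (L_GX3521/L_GX5868)/(d_GX3521/d_GX5868)² = 19.63/144.0 = 0.1364.
m_GX3521 − m_GX5868 = −2.5 log₁₀(0.1364) = 2.16.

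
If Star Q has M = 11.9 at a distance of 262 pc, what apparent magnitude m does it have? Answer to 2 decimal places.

18.99

m = M + 5 log₁₀(d/10 pc) = 11.9 + 5 log₁₀(262/10)
  = 11.9 + 5 × 1.418 = 11.9 + 7.09 = 18.99.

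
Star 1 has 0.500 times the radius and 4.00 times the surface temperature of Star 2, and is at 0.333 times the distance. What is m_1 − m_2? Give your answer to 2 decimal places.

-6.90

L_1/L_2 = (0.500)²(4.00)⁴ = 64.00.
F_1/F_2 = (L_1/L_2)/(d_1/d_2)² = 64.00/0.1109 = 577.2.
m_1 − m_2 = −2.5 log₁₀(577.2) = -6.90.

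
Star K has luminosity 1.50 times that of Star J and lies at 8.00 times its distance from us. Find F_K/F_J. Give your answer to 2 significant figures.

0.023

F = L/(4πd²), so F_K/F_J = (L_K/L_J) / (d_K/d_J)²
= 1.50 / (8.00)² = 1.50 / 64.00 = 0.02344.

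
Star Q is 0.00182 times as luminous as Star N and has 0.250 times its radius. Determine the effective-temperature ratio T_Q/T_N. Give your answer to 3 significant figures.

L ∝ R²T⁴ gives T ∝ (L/R²)^(1/4), so
T_Q/T_N = (0.00182 / 0.250²)^(1/4) = (0.02912)^(1/4) = 0.4131.

0.413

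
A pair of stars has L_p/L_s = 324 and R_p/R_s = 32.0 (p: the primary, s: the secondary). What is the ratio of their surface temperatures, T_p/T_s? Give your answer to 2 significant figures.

0.75

L ∝ R²T⁴ gives T ∝ (L/R²)^(1/4), so
T_p/T_s = (324 / 32.0²)^(1/4) = (0.3164)^(1/4) = 0.7500.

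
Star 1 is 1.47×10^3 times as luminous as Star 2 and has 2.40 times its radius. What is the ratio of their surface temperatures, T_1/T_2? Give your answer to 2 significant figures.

L ∝ R²T⁴ gives T ∝ (L/R²)^(1/4), so
T_1/T_2 = (1.47×10^3 / 2.40²)^(1/4) = (255.2)^(1/4) = 3.997.

4.0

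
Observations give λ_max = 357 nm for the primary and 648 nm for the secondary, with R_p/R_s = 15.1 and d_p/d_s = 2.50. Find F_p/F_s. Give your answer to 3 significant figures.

396

Wien's law: T_p/T_s = λ_s/λ_p = 648/357 = 1.815.
L_p/L_s = (R_p/R_s)²(T_p/T_s)⁴ = (15.1)²(1.815)⁴ = 2475.
F_p/F_s = (L_p/L_s)/(d_p/d_s)² = 2475/(2.50)² = 396.0.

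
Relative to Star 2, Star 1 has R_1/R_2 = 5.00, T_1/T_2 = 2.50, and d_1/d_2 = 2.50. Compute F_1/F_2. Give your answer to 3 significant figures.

L_1/L_2 = (R_1/R_2)²(T_1/T_2)⁴ = (5.00)² × (2.50)⁴ = 976.6.
F_1/F_2 = (L_1/L_2)/(d_1/d_2)² = 976.6 / (2.50)² = 156.2.

156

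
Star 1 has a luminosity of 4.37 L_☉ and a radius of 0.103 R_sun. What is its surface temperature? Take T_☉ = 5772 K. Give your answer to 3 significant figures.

T/T_☉ = (L/L_☉)^(1/4) / (R/R_☉)^(1/2)
T = 5772 × (4.37)^(1/4) / √(0.103) = 5772 × 1.446 / 0.3209 = 2.600×10^4 K.

2.60×10^4 K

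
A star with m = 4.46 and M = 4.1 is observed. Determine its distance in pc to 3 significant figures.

11.8 pc

m − M = 5 log₁₀(d/10 pc)
4.46 − (4.1) = 0.36 = 5 log₁₀(d/10)
d = 10 × 10^(0.36/5) = 10 × 10^0.072 = 11.80 pc.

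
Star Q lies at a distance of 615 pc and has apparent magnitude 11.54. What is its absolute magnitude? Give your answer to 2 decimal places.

M = m − 5 log₁₀(d/10 pc) = 11.54 − 5 log₁₀(615/10)
  = 11.54 − 5 × 1.789 = 11.54 − 8.94 = 2.60.

2.60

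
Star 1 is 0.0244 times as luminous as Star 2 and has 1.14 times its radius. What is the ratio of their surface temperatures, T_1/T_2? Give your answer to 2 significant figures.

L ∝ R²T⁴ gives T ∝ (L/R²)^(1/4), so
T_1/T_2 = (0.0244 / 1.14²)^(1/4) = (0.01878)^(1/4) = 0.3702.

0.37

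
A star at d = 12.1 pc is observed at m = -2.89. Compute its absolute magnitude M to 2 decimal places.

M = m − 5 log₁₀(d/10 pc) = -2.89 − 5 log₁₀(12.1/10)
  = -2.89 − 5 × 0.083 = -2.89 − 0.41 = -3.30.

-3.30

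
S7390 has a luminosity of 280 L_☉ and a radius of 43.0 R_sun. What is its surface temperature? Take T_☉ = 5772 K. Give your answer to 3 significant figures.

T/T_☉ = (L/L_☉)^(1/4) / (R/R_☉)^(1/2)
T = 5772 × (280)^(1/4) / √(43.0) = 5772 × 4.091 / 6.557 = 3601 K.

3.60×10^3 K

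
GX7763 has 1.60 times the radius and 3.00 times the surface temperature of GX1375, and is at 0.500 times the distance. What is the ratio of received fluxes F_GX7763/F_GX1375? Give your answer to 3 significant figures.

L_GX7763/L_GX1375 = (R_GX7763/R_GX1375)²(T_GX7763/T_GX1375)⁴ = (1.60)² × (3.00)⁴ = 207.4.
F_GX7763/F_GX1375 = (L_GX7763/L_GX1375)/(d_GX7763/d_GX1375)² = 207.4 / (0.500)² = 829.4.

829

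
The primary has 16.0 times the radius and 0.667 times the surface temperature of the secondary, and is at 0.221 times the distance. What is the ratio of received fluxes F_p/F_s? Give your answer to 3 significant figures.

1.04×10^3

L_p/L_s = (R_p/R_s)²(T_p/T_s)⁴ = (16.0)² × (0.667)⁴ = 50.67.
F_p/F_s = (L_p/L_s)/(d_p/d_s)² = 50.67 / (0.221)² = 1037.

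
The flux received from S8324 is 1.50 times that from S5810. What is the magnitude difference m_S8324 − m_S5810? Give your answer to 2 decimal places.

-0.44

m_S8324 − m_S5810 = −2.5 log₁₀(F_S8324/F_S5810) = −2.5 log₁₀(1.50) = −2.5 × (0.176) = -0.440.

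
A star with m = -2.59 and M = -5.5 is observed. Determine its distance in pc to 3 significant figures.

38.2 pc

m − M = 5 log₁₀(d/10 pc)
-2.59 − (-5.5) = 2.91 = 5 log₁₀(d/10)
d = 10 × 10^(2.91/5) = 10 × 10^0.582 = 38.19 pc.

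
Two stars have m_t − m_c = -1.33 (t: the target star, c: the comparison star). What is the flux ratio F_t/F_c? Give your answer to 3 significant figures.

F_t/F_c = 10^(−(m_t − m_c)/2.5) = 10^(1.33/2.5) = 10^0.532 = 3.404.

3.40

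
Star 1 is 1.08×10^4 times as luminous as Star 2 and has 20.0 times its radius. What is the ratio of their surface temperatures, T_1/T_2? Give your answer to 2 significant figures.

2.3

L ∝ R²T⁴ gives T ∝ (L/R²)^(1/4), so
T_1/T_2 = (1.08×10^4 / 20.0²)^(1/4) = (27.00)^(1/4) = 2.280.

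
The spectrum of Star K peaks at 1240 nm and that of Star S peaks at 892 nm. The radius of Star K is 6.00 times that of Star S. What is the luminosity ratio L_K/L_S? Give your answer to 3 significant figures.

9.64

Wien's law gives T ∝ 1/λ_max, so T_K/T_S = λ_S/λ_K = 892/1240 = 0.7194.
Then L ∝ R²T⁴ gives L_K/L_S = (6.00)² × (0.7194)⁴ = 36.00 × 0.2678 = 9.640.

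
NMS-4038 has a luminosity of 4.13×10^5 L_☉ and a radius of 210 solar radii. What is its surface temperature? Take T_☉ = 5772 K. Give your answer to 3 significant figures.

T/T_☉ = (L/L_☉)^(1/4) / (R/R_☉)^(1/2)
T = 5772 × (4.13×10^5)^(1/4) / √(210) = 5772 × 25.35 / 14.49 = 1.010×10^4 K.

1.01×10^4 K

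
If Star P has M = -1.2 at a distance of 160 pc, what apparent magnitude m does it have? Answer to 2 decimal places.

4.82

m = M + 5 log₁₀(d/10 pc) = -1.2 + 5 log₁₀(160/10)
  = -1.2 + 5 × 1.204 = -1.2 + 6.02 = 4.82.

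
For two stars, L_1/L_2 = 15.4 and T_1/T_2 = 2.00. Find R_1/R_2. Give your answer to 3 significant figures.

L ∝ R²T⁴ gives R ∝ √L / T², so
R_1/R_2 = √(15.4) / (2.00)² = 3.924 / 4.000 = 0.9811.

0.981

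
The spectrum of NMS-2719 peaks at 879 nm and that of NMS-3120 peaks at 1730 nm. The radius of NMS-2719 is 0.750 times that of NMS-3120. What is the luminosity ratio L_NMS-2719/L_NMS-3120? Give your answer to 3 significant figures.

Wien's law gives T ∝ 1/λ_max, so T_NMS-2719/T_NMS-3120 = λ_NMS-3120/λ_NMS-2719 = 1730/879 = 1.968.
Then L ∝ R²T⁴ gives L_NMS-2719/L_NMS-3120 = (0.750)² × (1.968)⁴ = 0.5625 × 15.00 = 8.440.

8.44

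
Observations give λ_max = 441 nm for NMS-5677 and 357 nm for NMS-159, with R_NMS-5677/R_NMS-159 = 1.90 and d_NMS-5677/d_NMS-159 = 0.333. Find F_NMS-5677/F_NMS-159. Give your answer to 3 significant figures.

14.0

Wien's law: T_NMS-5677/T_NMS-159 = λ_NMS-159/λ_NMS-5677 = 357/441 = 0.8095.
L_NMS-5677/L_NMS-159 = (R_NMS-5677/R_NMS-159)²(T_NMS-5677/T_NMS-159)⁴ = (1.90)²(0.8095)⁴ = 1.550.
F_NMS-5677/F_NMS-159 = (L_NMS-5677/L_NMS-159)/(d_NMS-5677/d_NMS-159)² = 1.550/(0.333)² = 13.98.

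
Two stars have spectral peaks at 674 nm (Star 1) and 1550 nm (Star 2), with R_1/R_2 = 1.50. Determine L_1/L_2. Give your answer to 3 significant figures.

62.9

Wien's law gives T ∝ 1/λ_max, so T_1/T_2 = λ_2/λ_1 = 1550/674 = 2.300.
Then L ∝ R²T⁴ gives L_1/L_2 = (1.50)² × (2.300)⁴ = 2.250 × 27.97 = 62.93.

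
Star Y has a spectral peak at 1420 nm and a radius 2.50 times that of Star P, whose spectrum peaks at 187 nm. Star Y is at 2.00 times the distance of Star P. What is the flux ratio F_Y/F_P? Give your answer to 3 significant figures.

4.70×10^-4

Wien's law: T_Y/T_P = λ_P/λ_Y = 187/1420 = 0.1317.
L_Y/L_P = (R_Y/R_P)²(T_Y/T_P)⁴ = (2.50)²(0.1317)⁴ = 0.001880.
F_Y/F_P = (L_Y/L_P)/(d_Y/d_P)² = 0.001880/(2.00)² = 4.699×10^-4.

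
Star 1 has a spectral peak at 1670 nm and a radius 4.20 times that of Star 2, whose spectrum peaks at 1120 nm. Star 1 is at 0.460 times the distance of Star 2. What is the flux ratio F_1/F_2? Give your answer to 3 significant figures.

Wien's law: T_1/T_2 = λ_2/λ_1 = 1120/1670 = 0.6707.
L_1/L_2 = (R_1/R_2)²(T_1/T_2)⁴ = (4.20)²(0.6707)⁴ = 3.569.
F_1/F_2 = (L_1/L_2)/(d_1/d_2)² = 3.569/(0.460)² = 16.87.

16.9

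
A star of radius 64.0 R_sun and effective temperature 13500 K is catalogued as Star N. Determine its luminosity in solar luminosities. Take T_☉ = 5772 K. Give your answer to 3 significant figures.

1.23×10^5 solar luminosities

L/L_☉ = (R/R_☉)² (T/T_☉)⁴ = (64.0)² × (13500/5772)⁴
       = 4096 × (2.339)⁴ = 4096 × 29.92 = 1.226×10^5.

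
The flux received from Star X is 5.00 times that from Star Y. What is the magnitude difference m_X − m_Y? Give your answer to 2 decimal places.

m_X − m_Y = −2.5 log₁₀(F_X/F_Y) = −2.5 log₁₀(5.00) = −2.5 × (0.699) = -1.747.

-1.75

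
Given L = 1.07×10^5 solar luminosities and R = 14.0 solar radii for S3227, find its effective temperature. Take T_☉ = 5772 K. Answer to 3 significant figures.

T/T_☉ = (L/L_☉)^(1/4) / (R/R_☉)^(1/2)
T = 5772 × (1.07×10^5)^(1/4) / √(14.0) = 5772 × 18.09 / 3.742 = 2.790×10^4 K.

2.79×10^4 K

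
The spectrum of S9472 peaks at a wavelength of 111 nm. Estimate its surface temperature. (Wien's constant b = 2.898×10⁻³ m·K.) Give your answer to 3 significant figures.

T = b/λ_max = 2.898×10⁻³ / (111×10⁻⁹) = 2.611×10^4 K.

2.61×10^4 K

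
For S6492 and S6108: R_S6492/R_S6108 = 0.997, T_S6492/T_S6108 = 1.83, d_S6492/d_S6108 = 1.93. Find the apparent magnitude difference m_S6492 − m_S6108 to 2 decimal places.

L_S6492/L_S6108 = (0.997)²(1.83)⁴ = 11.15.
F_S6492/F_S6108 = (L_S6492/L_S6108)/(d_S6492/d_S6108)² = 11.15/3.725 = 2.993.
m_S6492 − m_S6108 = −2.5 log₁₀(2.993) = -1.19.

-1.19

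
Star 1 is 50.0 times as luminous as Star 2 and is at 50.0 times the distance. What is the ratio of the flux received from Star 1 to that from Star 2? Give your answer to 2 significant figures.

F = L/(4πd²), so F_1/F_2 = (L_1/L_2) / (d_1/d_2)²
= 50.0 / (50.0)² = 50.0 / 2500 = 0.02000.

0.020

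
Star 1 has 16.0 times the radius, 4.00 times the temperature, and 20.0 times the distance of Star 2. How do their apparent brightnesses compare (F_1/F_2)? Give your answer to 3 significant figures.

L_1/L_2 = (R_1/R_2)²(T_1/T_2)⁴ = (16.0)² × (4.00)⁴ = 6.554×10^4.
F_1/F_2 = (L_1/L_2)/(d_1/d_2)² = 6.554×10^4 / (20.0)² = 163.8.

164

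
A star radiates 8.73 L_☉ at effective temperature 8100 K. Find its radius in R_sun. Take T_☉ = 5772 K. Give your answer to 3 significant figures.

1.50 R_sun

R/R_☉ = √(L/L_☉) / (T/T_☉)² = √(8.73) / (1.403)²
       = 2.955 / 1.969 = 1.500.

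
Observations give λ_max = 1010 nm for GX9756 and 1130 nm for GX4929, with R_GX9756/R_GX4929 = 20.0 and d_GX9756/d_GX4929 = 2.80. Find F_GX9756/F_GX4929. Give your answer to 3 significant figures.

79.9

Wien's law: T_GX9756/T_GX4929 = λ_GX4929/λ_GX9756 = 1130/1010 = 1.119.
L_GX9756/L_GX4929 = (R_GX9756/R_GX4929)²(T_GX9756/T_GX4929)⁴ = (20.0)²(1.119)⁴ = 626.7.
F_GX9756/F_GX4929 = (L_GX9756/L_GX4929)/(d_GX9756/d_GX4929)² = 626.7/(2.80)² = 79.94.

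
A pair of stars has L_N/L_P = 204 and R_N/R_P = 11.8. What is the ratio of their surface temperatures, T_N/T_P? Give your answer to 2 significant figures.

L ∝ R²T⁴ gives T ∝ (L/R²)^(1/4), so
T_N/T_P = (204 / 11.8²)^(1/4) = (1.465)^(1/4) = 1.100.

1.1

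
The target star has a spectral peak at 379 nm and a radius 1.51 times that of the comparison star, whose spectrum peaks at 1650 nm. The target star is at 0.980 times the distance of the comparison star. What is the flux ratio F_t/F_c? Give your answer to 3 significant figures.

Wien's law: T_t/T_c = λ_c/λ_t = 1650/379 = 4.354.
L_t/L_c = (R_t/R_c)²(T_t/T_c)⁴ = (1.51)²(4.354)⁴ = 819.1.
F_t/F_c = (L_t/L_c)/(d_t/d_c)² = 819.1/(0.980)² = 852.9.

853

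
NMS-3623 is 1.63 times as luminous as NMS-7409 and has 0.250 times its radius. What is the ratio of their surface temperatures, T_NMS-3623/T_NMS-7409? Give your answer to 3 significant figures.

L ∝ R²T⁴ gives T ∝ (L/R²)^(1/4), so
T_NMS-3623/T_NMS-7409 = (1.63 / 0.250²)^(1/4) = (26.08)^(1/4) = 2.260.

2.26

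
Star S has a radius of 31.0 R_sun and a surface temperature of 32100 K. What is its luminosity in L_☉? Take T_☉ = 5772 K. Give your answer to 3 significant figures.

L/L_☉ = (R/R_☉)² (T/T_☉)⁴ = (31.0)² × (32100/5772)⁴
       = 961.0 × (5.561)⁴ = 961.0 × 956.6 = 9.193×10^5.

9.19×10^5 L_☉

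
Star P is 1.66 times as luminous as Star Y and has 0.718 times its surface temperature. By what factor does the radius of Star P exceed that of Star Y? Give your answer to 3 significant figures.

2.50

L ∝ R²T⁴ gives R ∝ √L / T², so
R_P/R_Y = √(1.66) / (0.718)² = 1.288 / 0.5155 = 2.499.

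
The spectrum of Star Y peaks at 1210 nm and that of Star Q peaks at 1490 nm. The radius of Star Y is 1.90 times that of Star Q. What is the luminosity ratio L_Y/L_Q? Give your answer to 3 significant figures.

8.30

Wien's law gives T ∝ 1/λ_max, so T_Y/T_Q = λ_Q/λ_Y = 1490/1210 = 1.231.
Then L ∝ R²T⁴ gives L_Y/L_Q = (1.90)² × (1.231)⁴ = 3.610 × 2.299 = 8.301.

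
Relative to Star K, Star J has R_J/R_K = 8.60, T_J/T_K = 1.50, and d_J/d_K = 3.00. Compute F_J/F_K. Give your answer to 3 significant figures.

41.6

L_J/L_K = (R_J/R_K)²(T_J/T_K)⁴ = (8.60)² × (1.50)⁴ = 374.4.
F_J/F_K = (L_J/L_K)/(d_J/d_K)² = 374.4 / (3.00)² = 41.60.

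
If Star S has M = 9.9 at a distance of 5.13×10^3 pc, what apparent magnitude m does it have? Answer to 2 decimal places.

m = M + 5 log₁₀(d/10 pc) = 9.9 + 5 log₁₀(5.13×10^3/10)
  = 9.9 + 5 × 2.710 = 9.9 + 13.55 = 23.45.

23.45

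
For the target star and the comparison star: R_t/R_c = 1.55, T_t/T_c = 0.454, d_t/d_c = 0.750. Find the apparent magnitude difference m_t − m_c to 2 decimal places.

L_t/L_c = (1.55)²(0.454)⁴ = 0.1021.
F_t/F_c = (L_t/L_c)/(d_t/d_c)² = 0.1021/0.5625 = 0.1815.
m_t − m_c = −2.5 log₁₀(0.1815) = 1.85.

1.85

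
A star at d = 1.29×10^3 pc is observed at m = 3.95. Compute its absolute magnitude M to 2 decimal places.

M = m − 5 log₁₀(d/10 pc) = 3.95 − 5 log₁₀(1.29×10^3/10)
  = 3.95 − 5 × 2.111 = 3.95 − 10.55 = -6.60.

-6.60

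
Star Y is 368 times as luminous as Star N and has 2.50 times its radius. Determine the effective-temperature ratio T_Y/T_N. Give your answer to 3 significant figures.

L ∝ R²T⁴ gives T ∝ (L/R²)^(1/4), so
T_Y/T_N = (368 / 2.50²)^(1/4) = (58.88)^(1/4) = 2.770.

2.77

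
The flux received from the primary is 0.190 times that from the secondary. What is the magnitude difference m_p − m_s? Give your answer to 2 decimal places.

1.80

m_p − m_s = −2.5 log₁₀(F_p/F_s) = −2.5 log₁₀(0.190) = −2.5 × (-0.721) = 1.803.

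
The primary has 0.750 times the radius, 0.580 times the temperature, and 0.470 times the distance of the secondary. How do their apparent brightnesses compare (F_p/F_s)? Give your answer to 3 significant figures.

0.288

L_p/L_s = (R_p/R_s)²(T_p/T_s)⁴ = (0.750)² × (0.580)⁴ = 0.06366.
F_p/F_s = (L_p/L_s)/(d_p/d_s)² = 0.06366 / (0.470)² = 0.2882.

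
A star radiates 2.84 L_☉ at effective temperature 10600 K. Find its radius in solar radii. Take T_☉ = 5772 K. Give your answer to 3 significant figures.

R/R_☉ = √(L/L_☉) / (T/T_☉)² = √(2.84) / (1.836)²
       = 1.685 / 3.373 = 0.4997.

0.500 solar radii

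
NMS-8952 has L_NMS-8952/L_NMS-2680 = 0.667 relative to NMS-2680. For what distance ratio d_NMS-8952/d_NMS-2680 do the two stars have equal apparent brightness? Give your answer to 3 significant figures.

Equal flux requires L_NMS-8952/d_NMS-8952² = L_NMS-2680/d_NMS-2680², so d_NMS-8952/d_NMS-2680 = √(L_NMS-8952/L_NMS-2680)
= √(0.667) = 0.8167.

0.817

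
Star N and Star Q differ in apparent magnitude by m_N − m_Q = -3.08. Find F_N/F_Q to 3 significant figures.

17.1

F_N/F_Q = 10^(−(m_N − m_Q)/2.5) = 10^(3.08/2.5) = 10^1.232 = 17.06.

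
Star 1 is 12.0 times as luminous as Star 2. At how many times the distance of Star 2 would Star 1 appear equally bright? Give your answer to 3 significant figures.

3.46

Equal flux requires L_1/d_1² = L_2/d_2², so d_1/d_2 = √(L_1/L_2)
= √(12.0) = 3.464.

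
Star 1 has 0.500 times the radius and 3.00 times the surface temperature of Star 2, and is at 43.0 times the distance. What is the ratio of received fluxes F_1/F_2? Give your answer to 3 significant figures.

L_1/L_2 = (R_1/R_2)²(T_1/T_2)⁴ = (0.500)² × (3.00)⁴ = 20.25.
F_1/F_2 = (L_1/L_2)/(d_1/d_2)² = 20.25 / (43.0)² = 0.01095.

0.0110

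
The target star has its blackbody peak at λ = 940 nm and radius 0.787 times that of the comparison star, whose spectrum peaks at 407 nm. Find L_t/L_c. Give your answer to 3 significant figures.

Wien's law gives T ∝ 1/λ_max, so T_t/T_c = λ_c/λ_t = 407/940 = 0.4330.
Then L ∝ R²T⁴ gives L_t/L_c = (0.787)² × (0.4330)⁴ = 0.6194 × 0.03515 = 0.02177.

0.0218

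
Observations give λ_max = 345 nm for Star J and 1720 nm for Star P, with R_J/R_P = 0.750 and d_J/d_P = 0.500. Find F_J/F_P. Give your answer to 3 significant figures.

1.39×10^3

Wien's law: T_J/T_P = λ_P/λ_J = 1720/345 = 4.986.
L_J/L_P = (R_J/R_P)²(T_J/T_P)⁴ = (0.750)²(4.986)⁴ = 347.5.
F_J/F_P = (L_J/L_P)/(d_J/d_P)² = 347.5/(0.500)² = 1390.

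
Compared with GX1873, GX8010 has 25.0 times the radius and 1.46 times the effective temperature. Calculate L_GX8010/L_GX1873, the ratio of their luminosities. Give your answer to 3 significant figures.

From the Stefan–Boltzmann law, L ∝ R²T⁴, so
L_GX8010/L_GX1873 = (R_GX8010/R_GX1873)² (T_GX8010/T_GX1873)⁴ = (25.0)² × (1.46)⁴ = 625.0 × 4.544 = 2840.

2.84×10^3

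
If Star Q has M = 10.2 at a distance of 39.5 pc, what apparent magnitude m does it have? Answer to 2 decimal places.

m = M + 5 log₁₀(d/10 pc) = 10.2 + 5 log₁₀(39.5/10)
  = 10.2 + 5 × 0.597 = 10.2 + 2.98 = 13.18.

13.18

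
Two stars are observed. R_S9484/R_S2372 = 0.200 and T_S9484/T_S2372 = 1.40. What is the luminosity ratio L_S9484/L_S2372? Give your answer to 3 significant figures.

From the Stefan–Boltzmann law, L ∝ R²T⁴, so
L_S9484/L_S2372 = (R_S9484/R_S2372)² (T_S9484/T_S2372)⁴ = (0.200)² × (1.40)⁴ = 0.04000 × 3.842 = 0.1537.

0.154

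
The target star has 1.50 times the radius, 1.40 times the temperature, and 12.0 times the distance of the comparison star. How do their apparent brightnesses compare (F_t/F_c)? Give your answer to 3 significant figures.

L_t/L_c = (R_t/R_c)²(T_t/T_c)⁴ = (1.50)² × (1.40)⁴ = 8.644.
F_t/F_c = (L_t/L_c)/(d_t/d_c)² = 8.644 / (12.0)² = 0.06002.

0.0600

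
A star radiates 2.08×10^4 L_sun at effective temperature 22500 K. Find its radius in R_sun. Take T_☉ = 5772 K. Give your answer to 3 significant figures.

9.49 R_sun

R/R_☉ = √(L/L_☉) / (T/T_☉)² = √(2.08×10^4) / (3.898)²
       = 144.2 / 15.20 = 9.491.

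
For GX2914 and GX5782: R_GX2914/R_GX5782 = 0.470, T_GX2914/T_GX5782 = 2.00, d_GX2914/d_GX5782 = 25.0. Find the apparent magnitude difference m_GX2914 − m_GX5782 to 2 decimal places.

L_GX2914/L_GX5782 = (0.470)²(2.00)⁴ = 3.534.
F_GX2914/F_GX5782 = (L_GX2914/L_GX5782)/(d_GX2914/d_GX5782)² = 3.534/625.0 = 0.005655.
m_GX2914 − m_GX5782 = −2.5 log₁₀(0.005655) = 5.62.

5.62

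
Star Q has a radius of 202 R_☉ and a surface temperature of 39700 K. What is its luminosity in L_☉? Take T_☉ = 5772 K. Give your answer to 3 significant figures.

9.13×10^7 L_☉

L/L_☉ = (R/R_☉)² (T/T_☉)⁴ = (202)² × (39700/5772)⁴
       = 4.080×10^4 × (6.878)⁴ = 4.080×10^4 × 2238 = 9.132×10^7.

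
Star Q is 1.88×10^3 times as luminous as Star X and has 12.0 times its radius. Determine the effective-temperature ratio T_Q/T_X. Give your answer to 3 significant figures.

L ∝ R²T⁴ gives T ∝ (L/R²)^(1/4), so
T_Q/T_X = (1.88×10^3 / 12.0²)^(1/4) = (13.06)^(1/4) = 1.901.

1.90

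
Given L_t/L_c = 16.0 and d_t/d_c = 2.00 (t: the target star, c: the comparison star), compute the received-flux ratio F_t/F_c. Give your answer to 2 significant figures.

F = L/(4πd²), so F_t/F_c = (L_t/L_c) / (d_t/d_c)²
= 16.0 / (2.00)² = 16.0 / 4.000 = 4.000.

4.0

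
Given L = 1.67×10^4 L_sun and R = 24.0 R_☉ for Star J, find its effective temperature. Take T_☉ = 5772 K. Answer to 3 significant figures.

1.34×10^4 K

T/T_☉ = (L/L_☉)^(1/4) / (R/R_☉)^(1/2)
T = 5772 × (1.67×10^4)^(1/4) / √(24.0) = 5772 × 11.37 / 4.899 = 1.339×10^4 K.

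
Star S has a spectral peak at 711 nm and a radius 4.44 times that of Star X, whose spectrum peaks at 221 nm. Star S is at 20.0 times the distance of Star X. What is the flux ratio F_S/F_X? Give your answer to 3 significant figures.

4.60×10^-4

Wien's law: T_S/T_X = λ_X/λ_S = 221/711 = 0.3108.
L_S/L_X = (R_S/R_X)²(T_S/T_X)⁴ = (4.44)²(0.3108)⁴ = 0.1840.
F_S/F_X = (L_S/L_X)/(d_S/d_X)² = 0.1840/(20.0)² = 4.600×10^-4.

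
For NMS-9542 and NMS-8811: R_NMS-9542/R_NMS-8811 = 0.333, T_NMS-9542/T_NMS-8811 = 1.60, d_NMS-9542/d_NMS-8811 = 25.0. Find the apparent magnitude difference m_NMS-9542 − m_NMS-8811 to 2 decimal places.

L_NMS-9542/L_NMS-8811 = (0.333)²(1.60)⁴ = 0.7267.
F_NMS-9542/F_NMS-8811 = (L_NMS-9542/L_NMS-8811)/(d_NMS-9542/d_NMS-8811)² = 0.7267/625.0 = 0.001163.
m_NMS-9542 − m_NMS-8811 = −2.5 log₁₀(0.001163) = 7.34.

7.34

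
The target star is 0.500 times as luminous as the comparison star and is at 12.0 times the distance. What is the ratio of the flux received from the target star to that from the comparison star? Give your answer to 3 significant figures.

F = L/(4πd²), so F_t/F_c = (L_t/L_c) / (d_t/d_c)²
= 0.500 / (12.0)² = 0.500 / 144.0 = 0.003472.

0.00347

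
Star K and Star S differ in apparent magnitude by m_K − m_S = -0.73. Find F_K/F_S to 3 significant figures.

F_K/F_S = 10^(−(m_K − m_S)/2.5) = 10^(0.73/2.5) = 10^0.292 = 1.959.

1.96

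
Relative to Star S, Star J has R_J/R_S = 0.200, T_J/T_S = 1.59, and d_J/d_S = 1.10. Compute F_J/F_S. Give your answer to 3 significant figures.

L_J/L_S = (R_J/R_S)²(T_J/T_S)⁴ = (0.200)² × (1.59)⁴ = 0.2557.
F_J/F_S = (L_J/L_S)/(d_J/d_S)² = 0.2557 / (1.10)² = 0.2113.

0.211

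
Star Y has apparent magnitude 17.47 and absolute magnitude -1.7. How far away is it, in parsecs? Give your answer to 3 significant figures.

m − M = 5 log₁₀(d/10 pc)
17.47 − (-1.7) = 19.17 = 5 log₁₀(d/10)
d = 10 × 10^(19.17/5) = 10 × 10^3.834 = 6.823×10^4 pc.

6.82×10^4 pc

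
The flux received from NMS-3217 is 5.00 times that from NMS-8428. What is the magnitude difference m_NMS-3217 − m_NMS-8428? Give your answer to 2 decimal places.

m_NMS-3217 − m_NMS-8428 = −2.5 log₁₀(F_NMS-3217/F_NMS-8428) = −2.5 log₁₀(5.00) = −2.5 × (0.699) = -1.747.

-1.75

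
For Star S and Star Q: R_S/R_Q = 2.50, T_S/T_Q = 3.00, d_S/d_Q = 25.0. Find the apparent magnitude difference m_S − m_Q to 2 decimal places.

L_S/L_Q = (2.50)²(3.00)⁴ = 506.2.
F_S/F_Q = (L_S/L_Q)/(d_S/d_Q)² = 506.2/625.0 = 0.8100.
m_S − m_Q = −2.5 log₁₀(0.8100) = 0.23.

0.23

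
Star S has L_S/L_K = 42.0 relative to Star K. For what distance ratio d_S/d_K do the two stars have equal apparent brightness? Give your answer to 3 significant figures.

6.48

Equal flux requires L_S/d_S² = L_K/d_K², so d_S/d_K = √(L_S/L_K)
= √(42.0) = 6.481.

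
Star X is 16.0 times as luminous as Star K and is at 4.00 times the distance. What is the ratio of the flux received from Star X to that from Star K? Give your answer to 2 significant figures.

1.0

F = L/(4πd²), so F_X/F_K = (L_X/L_K) / (d_X/d_K)²
= 16.0 / (4.00)² = 16.0 / 16.00 = 1.000.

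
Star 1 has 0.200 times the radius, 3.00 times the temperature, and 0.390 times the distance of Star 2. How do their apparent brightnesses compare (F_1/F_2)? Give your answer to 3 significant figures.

L_1/L_2 = (R_1/R_2)²(T_1/T_2)⁴ = (0.200)² × (3.00)⁴ = 3.240.
F_1/F_2 = (L_1/L_2)/(d_1/d_2)² = 3.240 / (0.390)² = 21.30.

21.3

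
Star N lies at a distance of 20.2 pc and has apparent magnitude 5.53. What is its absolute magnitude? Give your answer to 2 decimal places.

M = m − 5 log₁₀(d/10 pc) = 5.53 − 5 log₁₀(20.2/10)
  = 5.53 − 5 × 0.305 = 5.53 − 1.53 = 4.00.

4.00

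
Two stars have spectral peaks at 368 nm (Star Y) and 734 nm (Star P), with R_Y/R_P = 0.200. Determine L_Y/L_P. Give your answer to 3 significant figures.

Wien's law gives T ∝ 1/λ_max, so T_Y/T_P = λ_P/λ_Y = 734/368 = 1.995.
Then L ∝ R²T⁴ gives L_Y/L_P = (0.200)² × (1.995)⁴ = 0.04000 × 15.83 = 0.6331.

0.633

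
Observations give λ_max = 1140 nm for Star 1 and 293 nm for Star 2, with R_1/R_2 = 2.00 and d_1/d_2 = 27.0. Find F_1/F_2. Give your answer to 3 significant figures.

2.39×10^-5

Wien's law: T_1/T_2 = λ_2/λ_1 = 293/1140 = 0.2570.
L_1/L_2 = (R_1/R_2)²(T_1/T_2)⁴ = (2.00)²(0.2570)⁴ = 0.01745.
F_1/F_2 = (L_1/L_2)/(d_1/d_2)² = 0.01745/(27.0)² = 2.394×10^-5.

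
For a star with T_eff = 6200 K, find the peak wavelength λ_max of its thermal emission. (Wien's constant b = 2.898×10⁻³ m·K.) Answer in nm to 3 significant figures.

λ_max = b/T = 2.898×10⁻³ / 6200 = 4.67×10^-7 m = 467.4 nm.

467 nm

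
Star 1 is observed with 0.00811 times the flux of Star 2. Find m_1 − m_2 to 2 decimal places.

5.23

m_1 − m_2 = −2.5 log₁₀(F_1/F_2) = −2.5 log₁₀(0.00811) = −2.5 × (-2.091) = 5.227.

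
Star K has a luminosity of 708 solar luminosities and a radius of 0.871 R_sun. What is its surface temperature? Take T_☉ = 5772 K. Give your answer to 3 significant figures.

T/T_☉ = (L/L_☉)^(1/4) / (R/R_☉)^(1/2)
T = 5772 × (708)^(1/4) / √(0.871) = 5772 × 5.158 / 0.9333 = 3.190×10^4 K.

3.19×10^4 K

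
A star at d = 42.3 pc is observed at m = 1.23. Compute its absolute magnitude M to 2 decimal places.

-1.90

M = m − 5 log₁₀(d/10 pc) = 1.23 − 5 log₁₀(42.3/10)
  = 1.23 − 5 × 0.626 = 1.23 − 3.13 = -1.90.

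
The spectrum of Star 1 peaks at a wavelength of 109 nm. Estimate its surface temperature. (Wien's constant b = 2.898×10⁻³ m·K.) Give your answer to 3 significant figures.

2.66×10^4 K

T = b/λ_max = 2.898×10⁻³ / (109×10⁻⁹) = 2.659×10^4 K.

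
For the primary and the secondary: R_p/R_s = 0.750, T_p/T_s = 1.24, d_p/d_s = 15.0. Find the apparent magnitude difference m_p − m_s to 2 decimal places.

L_p/L_s = (0.750)²(1.24)⁴ = 1.330.
F_p/F_s = (L_p/L_s)/(d_p/d_s)² = 1.330/225.0 = 0.005911.
m_p − m_s = −2.5 log₁₀(0.005911) = 5.57.

5.57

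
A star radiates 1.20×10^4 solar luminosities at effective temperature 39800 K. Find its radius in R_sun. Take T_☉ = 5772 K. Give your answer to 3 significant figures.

2.30 R_sun

R/R_☉ = √(L/L_☉) / (T/T_☉)² = √(1.20×10^4) / (6.895)²
       = 109.5 / 47.55 = 2.304.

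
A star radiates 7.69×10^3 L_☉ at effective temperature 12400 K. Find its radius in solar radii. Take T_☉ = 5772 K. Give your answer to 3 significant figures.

19.0 solar radii

R/R_☉ = √(L/L_☉) / (T/T_☉)² = √(7.69×10^3) / (2.148)²
       = 87.69 / 4.615 = 19.00.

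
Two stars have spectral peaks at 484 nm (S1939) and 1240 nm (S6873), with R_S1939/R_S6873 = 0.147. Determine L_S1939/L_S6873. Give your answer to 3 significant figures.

Wien's law gives T ∝ 1/λ_max, so T_S1939/T_S6873 = λ_S6873/λ_S1939 = 1240/484 = 2.562.
Then L ∝ R²T⁴ gives L_S1939/L_S6873 = (0.147)² × (2.562)⁴ = 0.02161 × 43.08 = 0.9310.

0.931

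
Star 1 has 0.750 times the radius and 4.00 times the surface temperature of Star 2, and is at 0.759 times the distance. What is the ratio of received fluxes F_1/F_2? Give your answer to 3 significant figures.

250

L_1/L_2 = (R_1/R_2)²(T_1/T_2)⁴ = (0.750)² × (4.00)⁴ = 144.0.
F_1/F_2 = (L_1/L_2)/(d_1/d_2)² = 144.0 / (0.759)² = 250.0.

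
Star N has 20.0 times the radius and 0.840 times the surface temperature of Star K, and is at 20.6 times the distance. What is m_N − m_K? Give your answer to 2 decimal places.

L_N/L_K = (20.0)²(0.840)⁴ = 199.1.
F_N/F_K = (L_N/L_K)/(d_N/d_K)² = 199.1/424.4 = 0.4693.
m_N − m_K = −2.5 log₁₀(0.4693) = 0.82.

0.82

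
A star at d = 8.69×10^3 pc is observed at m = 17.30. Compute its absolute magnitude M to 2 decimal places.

M = m − 5 log₁₀(d/10 pc) = 17.30 − 5 log₁₀(8.69×10^3/10)
  = 17.30 − 5 × 2.939 = 17.30 − 14.70 = 2.60.

2.60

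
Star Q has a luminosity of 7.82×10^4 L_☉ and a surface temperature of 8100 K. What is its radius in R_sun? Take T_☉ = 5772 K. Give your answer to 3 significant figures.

142 R_sun

R/R_☉ = √(L/L_☉) / (T/T_☉)² = √(7.82×10^4) / (1.403)²
       = 279.6 / 1.969 = 142.0.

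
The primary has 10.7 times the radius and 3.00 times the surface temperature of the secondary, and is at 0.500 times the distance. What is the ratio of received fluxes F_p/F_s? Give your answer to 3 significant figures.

L_p/L_s = (R_p/R_s)²(T_p/T_s)⁴ = (10.7)² × (3.00)⁴ = 9274.
F_p/F_s = (L_p/L_s)/(d_p/d_s)² = 9274 / (0.500)² = 3.709×10^4.

3.71×10^4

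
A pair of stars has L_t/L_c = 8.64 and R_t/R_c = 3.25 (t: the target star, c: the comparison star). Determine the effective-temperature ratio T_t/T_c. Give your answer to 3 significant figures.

L ∝ R²T⁴ gives T ∝ (L/R²)^(1/4), so
T_t/T_c = (8.64 / 3.25²)^(1/4) = (0.8180)^(1/4) = 0.9510.

0.951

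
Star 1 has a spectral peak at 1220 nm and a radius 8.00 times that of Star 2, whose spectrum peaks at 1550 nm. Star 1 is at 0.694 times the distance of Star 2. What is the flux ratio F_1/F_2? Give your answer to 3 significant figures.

Wien's law: T_1/T_2 = λ_2/λ_1 = 1550/1220 = 1.270.
L_1/L_2 = (R_1/R_2)²(T_1/T_2)⁴ = (8.00)²(1.270)⁴ = 166.8.
F_1/F_2 = (L_1/L_2)/(d_1/d_2)² = 166.8/(0.694)² = 346.2.

346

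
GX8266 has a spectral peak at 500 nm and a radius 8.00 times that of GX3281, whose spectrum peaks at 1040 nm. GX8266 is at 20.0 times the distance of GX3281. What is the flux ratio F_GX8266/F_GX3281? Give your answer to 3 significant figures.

Wien's law: T_GX8266/T_GX3281 = λ_GX3281/λ_GX8266 = 1040/500 = 2.080.
L_GX8266/L_GX3281 = (R_GX8266/R_GX3281)²(T_GX8266/T_GX3281)⁴ = (8.00)²(2.080)⁴ = 1198.
F_GX8266/F_GX3281 = (L_GX8266/L_GX3281)/(d_GX8266/d_GX3281)² = 1198/(20.0)² = 2.995.

2.99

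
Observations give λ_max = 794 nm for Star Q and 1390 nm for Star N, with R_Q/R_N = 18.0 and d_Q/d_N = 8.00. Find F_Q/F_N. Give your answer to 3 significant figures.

47.5

Wien's law: T_Q/T_N = λ_N/λ_Q = 1390/794 = 1.751.
L_Q/L_N = (R_Q/R_N)²(T_Q/T_N)⁴ = (18.0)²(1.751)⁴ = 3043.
F_Q/F_N = (L_Q/L_N)/(d_Q/d_N)² = 3043/(8.00)² = 47.55.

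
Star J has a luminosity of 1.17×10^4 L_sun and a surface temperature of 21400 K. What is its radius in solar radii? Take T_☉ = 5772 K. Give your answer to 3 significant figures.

R/R_☉ = √(L/L_☉) / (T/T_☉)² = √(1.17×10^4) / (3.708)²
       = 108.2 / 13.75 = 7.869.

7.87 solar radii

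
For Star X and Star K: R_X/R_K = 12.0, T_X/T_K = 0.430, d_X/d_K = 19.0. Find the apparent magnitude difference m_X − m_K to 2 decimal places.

4.66

L_X/L_K = (12.0)²(0.430)⁴ = 4.923.
F_X/F_K = (L_X/L_K)/(d_X/d_K)² = 4.923/361.0 = 0.01364.
m_X − m_K = −2.5 log₁₀(0.01364) = 4.66.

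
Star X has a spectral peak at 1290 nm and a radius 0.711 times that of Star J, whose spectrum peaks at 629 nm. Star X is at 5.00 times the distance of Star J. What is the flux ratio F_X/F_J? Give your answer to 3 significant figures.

Wien's law: T_X/T_J = λ_J/λ_X = 629/1290 = 0.4876.
L_X/L_J = (R_X/R_J)²(T_X/T_J)⁴ = (0.711)²(0.4876)⁴ = 0.02857.
F_X/F_J = (L_X/L_J)/(d_X/d_J)² = 0.02857/(5.00)² = 0.001143.

0.00114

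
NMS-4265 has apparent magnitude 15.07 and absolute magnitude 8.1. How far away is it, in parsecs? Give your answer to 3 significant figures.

m − M = 5 log₁₀(d/10 pc)
15.07 − (8.1) = 6.97 = 5 log₁₀(d/10)
d = 10 × 10^(6.97/5) = 10 × 10^1.394 = 247.7 pc.

248 pc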